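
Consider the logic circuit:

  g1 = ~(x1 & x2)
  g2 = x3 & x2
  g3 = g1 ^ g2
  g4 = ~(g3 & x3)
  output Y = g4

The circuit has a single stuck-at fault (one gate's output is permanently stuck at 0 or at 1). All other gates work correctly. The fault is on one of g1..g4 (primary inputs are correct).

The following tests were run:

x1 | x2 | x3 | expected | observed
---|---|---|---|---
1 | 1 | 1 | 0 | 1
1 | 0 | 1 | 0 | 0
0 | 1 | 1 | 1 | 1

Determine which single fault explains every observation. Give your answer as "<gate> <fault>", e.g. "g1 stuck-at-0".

Fault-free values for test 1 (x1=1, x2=1, x3=1): g1=0, g2=1, g3=1, g4=0, giving Y=0. Observed 1.
Test 1: faults giving observed 1 are {g1 stuck-at-1, g2 stuck-at-0, g3 stuck-at-0, g4 stuck-at-1}.
Test 2 (x1=1, x2=0, x3=1): fault-free g1=1, g2=0, g3=1, g4=0 → 0; observed 0. Eliminates g3 stuck-at-0, g4 stuck-at-1.
Test 3 (x1=0, x2=1, x3=1): fault-free g1=1, g2=1, g3=0, g4=1 → 1; observed 1. Eliminates g2 stuck-at-0.
Only g1 stuck-at-1 is consistent with every test.

g1 stuck-at-1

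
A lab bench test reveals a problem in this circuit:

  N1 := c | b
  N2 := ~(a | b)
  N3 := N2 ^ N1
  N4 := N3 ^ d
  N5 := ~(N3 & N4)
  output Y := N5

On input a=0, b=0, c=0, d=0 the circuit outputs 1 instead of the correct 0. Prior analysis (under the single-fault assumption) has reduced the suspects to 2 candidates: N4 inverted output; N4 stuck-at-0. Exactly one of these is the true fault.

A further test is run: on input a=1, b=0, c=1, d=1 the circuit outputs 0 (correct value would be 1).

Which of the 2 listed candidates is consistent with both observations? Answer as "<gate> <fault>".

N4 inverted output

Evaluate each candidate on input a=1, b=0, c=1, d=1:
  N4 inverted output: N1=1, N2=0, N3=1, N4=1 [inverted output], N5=0 → 0 — matches
  N4 stuck-at-0: N1=1, N2=0, N3=1, N4=0 [stuck-at-0], N5=1 → 1 — eliminated
Only N4 inverted output reproduces the observed 0.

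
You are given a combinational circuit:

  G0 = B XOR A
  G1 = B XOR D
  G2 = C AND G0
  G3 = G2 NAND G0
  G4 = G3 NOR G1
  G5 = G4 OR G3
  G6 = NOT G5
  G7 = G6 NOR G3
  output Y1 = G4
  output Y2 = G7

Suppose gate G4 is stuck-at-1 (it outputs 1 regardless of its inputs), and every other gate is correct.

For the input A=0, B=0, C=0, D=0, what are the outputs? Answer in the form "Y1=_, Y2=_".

Y1=1, Y2=0

Propagate with G4 forced: G0=0, G1=0, G2=0, G3=1, G4=1 [stuck-at-1], G5=1, G6=0, G7=0.
So the outputs are Y1=1, Y2=0. (Without the fault they would be Y1=0, Y2=0.)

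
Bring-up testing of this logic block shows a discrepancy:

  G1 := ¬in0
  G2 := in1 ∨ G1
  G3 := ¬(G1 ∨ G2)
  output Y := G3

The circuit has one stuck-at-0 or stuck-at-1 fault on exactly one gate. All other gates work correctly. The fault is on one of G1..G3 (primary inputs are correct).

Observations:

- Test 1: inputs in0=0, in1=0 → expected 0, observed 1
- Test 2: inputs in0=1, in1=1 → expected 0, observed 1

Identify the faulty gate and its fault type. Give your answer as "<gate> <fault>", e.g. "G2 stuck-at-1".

G3 stuck-at-1

Fault-free values for test 1 (in0=0, in1=0): G1=1, G2=1, G3=0, giving Y=0. Observed 1.
Test 1: faults giving observed 1 are {G1 stuck-at-0, G3 stuck-at-1}.
Test 2 (in0=1, in1=1): fault-free G1=0, G2=1, G3=0 → 0; observed 1. Eliminates G1 stuck-at-0.
Only G3 stuck-at-1 is consistent with every test.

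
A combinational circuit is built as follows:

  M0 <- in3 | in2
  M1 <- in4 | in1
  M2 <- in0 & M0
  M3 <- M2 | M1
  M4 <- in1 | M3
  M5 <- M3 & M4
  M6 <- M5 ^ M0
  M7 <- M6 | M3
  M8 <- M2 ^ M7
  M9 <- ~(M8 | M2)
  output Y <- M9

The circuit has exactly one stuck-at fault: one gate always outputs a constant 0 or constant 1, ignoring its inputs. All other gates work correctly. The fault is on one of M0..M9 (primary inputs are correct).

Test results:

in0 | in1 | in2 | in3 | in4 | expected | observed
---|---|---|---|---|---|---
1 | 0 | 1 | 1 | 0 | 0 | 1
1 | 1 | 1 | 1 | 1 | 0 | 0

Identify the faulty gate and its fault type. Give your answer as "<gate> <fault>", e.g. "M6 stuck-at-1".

M0 stuck-at-0

Fault-free values for test 1 (in0=1, in1=0, in2=1, in3=1, in4=0): M0=1, M1=0, M2=1, M3=1, M4=1, M5=1, M6=0, M7=1, M8=0, M9=0, giving Y=0. Observed 1.
Test 1: faults giving observed 1 are {M0 stuck-at-0, M9 stuck-at-1}.
Test 2 (in0=1, in1=1, in2=1, in3=1, in4=1): fault-free M0=1, M1=1, M2=1, M3=1, M4=1, M5=1, M6=0, M7=1, M8=0, M9=0 → 0; observed 0. Eliminates M9 stuck-at-1.
Only M0 stuck-at-0 is consistent with every test.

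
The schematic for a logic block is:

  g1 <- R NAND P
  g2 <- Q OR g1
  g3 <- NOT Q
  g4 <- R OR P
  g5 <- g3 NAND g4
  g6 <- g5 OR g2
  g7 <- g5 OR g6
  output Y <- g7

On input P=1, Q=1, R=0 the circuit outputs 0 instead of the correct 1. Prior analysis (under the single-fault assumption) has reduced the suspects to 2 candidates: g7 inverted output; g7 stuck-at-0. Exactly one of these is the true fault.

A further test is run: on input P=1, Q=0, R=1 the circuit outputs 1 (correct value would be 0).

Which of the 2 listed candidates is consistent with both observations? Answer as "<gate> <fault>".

g7 inverted output

Evaluate each candidate on input P=1, Q=0, R=1:
  g7 inverted output: g1=0, g2=0, g3=1, g4=1, g5=0, g6=0, g7=1 [inverted output] → 1 — matches
  g7 stuck-at-0: g1=0, g2=0, g3=1, g4=1, g5=0, g6=0, g7=0 [stuck-at-0] → 0 — eliminated
Only g7 inverted output reproduces the observed 1.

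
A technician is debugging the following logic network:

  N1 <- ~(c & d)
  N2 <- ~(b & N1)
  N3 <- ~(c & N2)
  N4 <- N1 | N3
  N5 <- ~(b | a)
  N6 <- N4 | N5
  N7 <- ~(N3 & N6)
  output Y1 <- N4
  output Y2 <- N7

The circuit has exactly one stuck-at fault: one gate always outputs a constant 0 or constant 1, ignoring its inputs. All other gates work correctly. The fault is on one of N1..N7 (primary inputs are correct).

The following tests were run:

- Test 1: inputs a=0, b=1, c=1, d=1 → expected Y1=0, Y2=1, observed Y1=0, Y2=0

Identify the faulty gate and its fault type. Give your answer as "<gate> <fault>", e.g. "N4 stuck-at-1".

Fault-free values for test 1 (a=0, b=1, c=1, d=1): N1=0, N2=1, N3=0, N4=0, N5=0, N6=0, N7=1, giving Y1=0, Y2=1. Observed Y1=0, Y2=0.
Test 1: faults giving observed Y1=0, Y2=0 are {N7 stuck-at-0}.
Only N7 stuck-at-0 is consistent with every test.

N7 stuck-at-0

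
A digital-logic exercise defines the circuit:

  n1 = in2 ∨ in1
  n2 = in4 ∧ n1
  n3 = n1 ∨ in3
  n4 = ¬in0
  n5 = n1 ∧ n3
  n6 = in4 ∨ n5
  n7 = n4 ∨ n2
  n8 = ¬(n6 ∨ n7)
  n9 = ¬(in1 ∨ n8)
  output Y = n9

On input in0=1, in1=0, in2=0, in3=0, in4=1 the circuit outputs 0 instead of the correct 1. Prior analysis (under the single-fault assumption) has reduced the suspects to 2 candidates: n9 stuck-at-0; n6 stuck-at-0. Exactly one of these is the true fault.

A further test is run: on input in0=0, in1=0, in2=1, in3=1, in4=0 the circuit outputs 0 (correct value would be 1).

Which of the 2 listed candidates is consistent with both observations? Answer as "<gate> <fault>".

Evaluate each candidate on input in0=0, in1=0, in2=1, in3=1, in4=0:
  n9 stuck-at-0: n1=1, n2=0, n3=1, n4=1, n5=1, n6=1, n7=1, n8=0, n9=0 [stuck-at-0] → 0 — matches
  n6 stuck-at-0: n1=1, n2=0, n3=1, n4=1, n5=1, n6=0 [stuck-at-0], n7=1, n8=0, n9=1 → 1 — eliminated
Only n9 stuck-at-0 reproduces the observed 0.

n9 stuck-at-0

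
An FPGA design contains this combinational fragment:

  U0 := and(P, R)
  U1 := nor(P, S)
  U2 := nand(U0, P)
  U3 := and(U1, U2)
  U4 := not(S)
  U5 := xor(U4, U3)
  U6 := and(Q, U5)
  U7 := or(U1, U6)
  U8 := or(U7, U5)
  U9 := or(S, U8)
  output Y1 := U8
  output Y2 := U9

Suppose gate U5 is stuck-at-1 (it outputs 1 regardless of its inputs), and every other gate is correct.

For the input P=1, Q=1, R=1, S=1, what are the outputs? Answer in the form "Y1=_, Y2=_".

Y1=1, Y2=1

Propagate with U5 forced: U0=1, U1=0, U2=0, U3=0, U4=0, U5=1 [stuck-at-1], U6=1, U7=1, U8=1, U9=1.
So the outputs are Y1=1, Y2=1. (Without the fault they would be Y1=0, Y2=1.)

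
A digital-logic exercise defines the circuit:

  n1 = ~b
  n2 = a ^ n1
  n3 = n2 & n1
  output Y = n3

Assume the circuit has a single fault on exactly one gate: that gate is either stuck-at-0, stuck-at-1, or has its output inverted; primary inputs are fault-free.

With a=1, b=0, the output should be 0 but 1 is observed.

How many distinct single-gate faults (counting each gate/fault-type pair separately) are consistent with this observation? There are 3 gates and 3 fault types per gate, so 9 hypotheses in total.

Fault-free: n1=1, n2=0, n3=0 → 0. Observed 1.
  n1 stuck-at-0: output 0 ✗
  n1 stuck-at-1: output 0 ✗
  n1 inverted output: output 0 ✗
  n2 stuck-at-0: output 0 ✗
  n2 stuck-at-1: output 1 ✓
  n2 inverted output: output 1 ✓
  n3 stuck-at-0: output 0 ✗
  n3 stuck-at-1: output 1 ✓
  n3 inverted output: output 1 ✓
Consistent faults: {n2 stuck-at-1, n2 inverted output, n3 stuck-at-1, n3 inverted output} — 4 in all.

4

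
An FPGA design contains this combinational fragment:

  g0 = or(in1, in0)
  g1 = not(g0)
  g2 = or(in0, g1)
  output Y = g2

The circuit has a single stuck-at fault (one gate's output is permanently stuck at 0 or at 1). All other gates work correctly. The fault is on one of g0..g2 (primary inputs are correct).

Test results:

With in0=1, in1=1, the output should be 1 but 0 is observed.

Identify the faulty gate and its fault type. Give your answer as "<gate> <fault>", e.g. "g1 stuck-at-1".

g2 stuck-at-0

Fault-free values for test 1 (in0=1, in1=1): g0=1, g1=0, g2=1, giving Y=1. Observed 0.
Test 1: faults giving observed 0 are {g2 stuck-at-0}.
Only g2 stuck-at-0 is consistent with every test.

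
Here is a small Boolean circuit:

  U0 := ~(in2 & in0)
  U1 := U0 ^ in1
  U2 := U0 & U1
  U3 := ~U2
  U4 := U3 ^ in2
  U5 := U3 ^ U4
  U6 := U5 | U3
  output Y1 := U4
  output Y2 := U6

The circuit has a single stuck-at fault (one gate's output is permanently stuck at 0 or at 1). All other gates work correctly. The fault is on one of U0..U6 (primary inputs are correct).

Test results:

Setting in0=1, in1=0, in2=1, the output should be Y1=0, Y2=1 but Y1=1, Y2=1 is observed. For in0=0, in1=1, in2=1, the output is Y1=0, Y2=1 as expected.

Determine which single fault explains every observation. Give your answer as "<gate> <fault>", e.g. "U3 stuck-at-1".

U0 stuck-at-1

Fault-free values for test 1 (in0=1, in1=0, in2=1): U0=0, U1=0, U2=0, U3=1, U4=0, U5=1, U6=1, giving Y1=0, Y2=1. Observed Y1=1, Y2=1.
Test 1: faults giving observed Y1=1, Y2=1 are {U0 stuck-at-1, U2 stuck-at-1, U3 stuck-at-0, U4 stuck-at-1}.
Test 2 (in0=0, in1=1, in2=1): fault-free U0=1, U1=0, U2=0, U3=1, U4=0, U5=1, U6=1 → Y1=0, Y2=1; observed Y1=0, Y2=1. Eliminates U2 stuck-at-1, U3 stuck-at-0, U4 stuck-at-1.
Only U0 stuck-at-1 is consistent with every test.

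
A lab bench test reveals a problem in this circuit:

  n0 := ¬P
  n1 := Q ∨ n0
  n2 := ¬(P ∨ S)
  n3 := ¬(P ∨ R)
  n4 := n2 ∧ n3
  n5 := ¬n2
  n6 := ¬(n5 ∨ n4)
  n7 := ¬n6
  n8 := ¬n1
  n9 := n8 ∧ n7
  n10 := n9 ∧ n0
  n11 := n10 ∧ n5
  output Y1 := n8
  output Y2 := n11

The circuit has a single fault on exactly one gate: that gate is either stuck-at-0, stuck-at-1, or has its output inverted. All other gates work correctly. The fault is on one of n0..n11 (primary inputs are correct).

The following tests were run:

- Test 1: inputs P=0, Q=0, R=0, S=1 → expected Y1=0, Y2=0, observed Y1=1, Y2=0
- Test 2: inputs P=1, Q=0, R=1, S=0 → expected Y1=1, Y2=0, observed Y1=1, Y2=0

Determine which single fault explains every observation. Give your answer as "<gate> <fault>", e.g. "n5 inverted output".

Fault-free values for test 1 (P=0, Q=0, R=0, S=1): n0=1, n1=1, n2=0, n3=1, n4=0, n5=1, n6=0, n7=1, n8=0, n9=0, n10=0, n11=0, giving Y1=0, Y2=0. Observed Y1=1, Y2=0.
Test 1: faults giving observed Y1=1, Y2=0 are {n0 stuck-at-0, n0 inverted output}.
Test 2 (P=1, Q=0, R=1, S=0): fault-free n0=0, n1=0, n2=0, n3=0, n4=0, n5=1, n6=0, n7=1, n8=1, n9=1, n10=0, n11=0 → Y1=1, Y2=0; observed Y1=1, Y2=0. Eliminates n0 inverted output.
Only n0 stuck-at-0 is consistent with every test.

n0 stuck-at-0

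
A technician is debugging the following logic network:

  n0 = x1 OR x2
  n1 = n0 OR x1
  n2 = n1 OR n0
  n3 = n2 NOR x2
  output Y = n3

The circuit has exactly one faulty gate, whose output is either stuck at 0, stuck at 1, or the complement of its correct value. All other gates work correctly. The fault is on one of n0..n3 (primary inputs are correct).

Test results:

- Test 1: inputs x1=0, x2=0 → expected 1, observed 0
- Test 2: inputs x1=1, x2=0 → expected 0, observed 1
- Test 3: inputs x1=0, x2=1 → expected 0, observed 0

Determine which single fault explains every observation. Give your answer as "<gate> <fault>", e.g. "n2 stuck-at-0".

n2 inverted output

Fault-free values for test 1 (x1=0, x2=0): n0=0, n1=0, n2=0, n3=1, giving Y=1. Observed 0.
Test 1: faults giving observed 0 are {n0 stuck-at-1, n0 inverted output, n1 stuck-at-1, n1 inverted output, n2 stuck-at-1, n2 inverted output, n3 stuck-at-0, n3 inverted output}.
Test 2 (x1=1, x2=0): fault-free n0=1, n1=1, n2=1, n3=0 → 0; observed 1. Eliminates n0 stuck-at-1, n0 inverted output, n1 stuck-at-1, n1 inverted output, n2 stuck-at-1, n3 stuck-at-0.
Test 3 (x1=0, x2=1): fault-free n0=1, n1=1, n2=1, n3=0 → 0; observed 0. Eliminates n3 inverted output.
Only n2 inverted output is consistent with every test.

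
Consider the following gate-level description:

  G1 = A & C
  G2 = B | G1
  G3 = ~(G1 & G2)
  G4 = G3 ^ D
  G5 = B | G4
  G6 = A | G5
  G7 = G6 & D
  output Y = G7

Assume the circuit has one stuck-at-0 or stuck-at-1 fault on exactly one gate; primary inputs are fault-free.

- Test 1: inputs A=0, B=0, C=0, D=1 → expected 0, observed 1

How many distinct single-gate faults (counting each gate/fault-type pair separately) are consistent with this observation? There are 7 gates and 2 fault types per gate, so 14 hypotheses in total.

Fault-free: G1=0, G2=0, G3=1, G4=0, G5=0, G6=0, G7=0 → 0. Observed 1.
  G1 stuck-at-0: output 0 ✗
  G1 stuck-at-1: output 1 ✓
  G2 stuck-at-0: output 0 ✗
  G2 stuck-at-1: output 0 ✗
  G3 stuck-at-0: output 1 ✓
  G3 stuck-at-1: output 0 ✗
  G4 stuck-at-0: output 0 ✗
  G4 stuck-at-1: output 1 ✓
  G5 stuck-at-0: output 0 ✗
  G5 stuck-at-1: output 1 ✓
  G6 stuck-at-0: output 0 ✗
  G6 stuck-at-1: output 1 ✓
  G7 stuck-at-0: output 0 ✗
  G7 stuck-at-1: output 1 ✓
Consistent faults: {G1 stuck-at-1, G3 stuck-at-0, G4 stuck-at-1, G5 stuck-at-1, G6 stuck-at-1, G7 stuck-at-1} — 6 in all.

6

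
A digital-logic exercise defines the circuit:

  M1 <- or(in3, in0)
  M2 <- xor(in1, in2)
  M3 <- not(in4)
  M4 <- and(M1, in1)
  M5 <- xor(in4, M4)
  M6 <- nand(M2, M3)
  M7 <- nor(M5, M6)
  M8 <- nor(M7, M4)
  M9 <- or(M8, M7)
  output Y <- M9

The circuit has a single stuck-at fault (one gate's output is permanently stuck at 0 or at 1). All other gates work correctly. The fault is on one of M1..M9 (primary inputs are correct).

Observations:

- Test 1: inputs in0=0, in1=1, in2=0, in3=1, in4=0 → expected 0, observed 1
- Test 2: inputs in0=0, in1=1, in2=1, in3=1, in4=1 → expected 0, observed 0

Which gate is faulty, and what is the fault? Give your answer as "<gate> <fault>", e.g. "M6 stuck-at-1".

M5 stuck-at-0

Fault-free values for test 1 (in0=0, in1=1, in2=0, in3=1, in4=0): M1=1, M2=1, M3=1, M4=1, M5=1, M6=0, M7=0, M8=0, M9=0, giving Y=0. Observed 1.
Test 1: faults giving observed 1 are {M1 stuck-at-0, M4 stuck-at-0, M5 stuck-at-0, M7 stuck-at-1, M8 stuck-at-1, M9 stuck-at-1}.
Test 2 (in0=0, in1=1, in2=1, in3=1, in4=1): fault-free M1=1, M2=0, M3=0, M4=1, M5=0, M6=1, M7=0, M8=0, M9=0 → 0; observed 0. Eliminates M1 stuck-at-0, M4 stuck-at-0, M7 stuck-at-1, M8 stuck-at-1, M9 stuck-at-1.
Only M5 stuck-at-0 is consistent with every test.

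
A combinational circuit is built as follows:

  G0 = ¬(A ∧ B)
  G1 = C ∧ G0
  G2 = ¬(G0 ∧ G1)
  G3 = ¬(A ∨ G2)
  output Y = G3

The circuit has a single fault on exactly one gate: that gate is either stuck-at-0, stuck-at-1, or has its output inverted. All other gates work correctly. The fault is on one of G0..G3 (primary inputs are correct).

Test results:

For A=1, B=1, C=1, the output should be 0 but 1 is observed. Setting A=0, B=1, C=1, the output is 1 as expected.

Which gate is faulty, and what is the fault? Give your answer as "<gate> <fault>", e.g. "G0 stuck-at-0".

G3 stuck-at-1

Fault-free values for test 1 (A=1, B=1, C=1): G0=0, G1=0, G2=1, G3=0, giving Y=0. Observed 1.
Test 1: faults giving observed 1 are {G3 stuck-at-1, G3 inverted output}.
Test 2 (A=0, B=1, C=1): fault-free G0=1, G1=1, G2=0, G3=1 → 1; observed 1. Eliminates G3 inverted output.
Only G3 stuck-at-1 is consistent with every test.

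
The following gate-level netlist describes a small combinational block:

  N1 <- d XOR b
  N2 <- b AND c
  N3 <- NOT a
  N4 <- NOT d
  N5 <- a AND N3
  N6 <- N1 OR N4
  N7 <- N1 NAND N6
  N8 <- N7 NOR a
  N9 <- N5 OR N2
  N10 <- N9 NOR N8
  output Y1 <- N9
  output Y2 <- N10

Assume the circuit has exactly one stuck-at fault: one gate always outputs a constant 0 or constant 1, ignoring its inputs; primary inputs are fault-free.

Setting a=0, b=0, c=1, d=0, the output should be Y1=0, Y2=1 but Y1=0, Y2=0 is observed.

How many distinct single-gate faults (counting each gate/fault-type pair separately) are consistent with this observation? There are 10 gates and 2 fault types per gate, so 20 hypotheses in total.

Fault-free: N1=0, N2=0, N3=1, N4=1, N5=0, N6=1, N7=1, N8=0, N9=0, N10=1 → Y1=0, Y2=1. Observed Y1=0, Y2=0.
  N1: stuck-at-1 ✓; others ✗
  N2: none of the 2 fault types match ✗
  N3: none of the 2 fault types match ✗
  N4: none of the 2 fault types match ✗
  N5: none of the 2 fault types match ✗
  N6: none of the 2 fault types match ✗
  N7: stuck-at-0 ✓; others ✗
  N8: stuck-at-1 ✓; others ✗
  N9: none of the 2 fault types match ✗
  N10: stuck-at-0 ✓; others ✗
Consistent faults: {N1 stuck-at-1, N7 stuck-at-0, N8 stuck-at-1, N10 stuck-at-0} — 4 in all.

4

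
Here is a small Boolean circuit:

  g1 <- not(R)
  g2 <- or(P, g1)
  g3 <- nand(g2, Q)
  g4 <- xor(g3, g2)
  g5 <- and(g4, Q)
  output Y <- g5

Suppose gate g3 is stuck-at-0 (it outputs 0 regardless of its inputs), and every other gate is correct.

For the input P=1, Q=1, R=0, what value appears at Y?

1

Propagate with g3 forced: g1=1, g2=1, g3=0 [stuck-at-0], g4=1, g5=1.
So Y = 1. (Same as the fault-free value — the fault is masked on this input.)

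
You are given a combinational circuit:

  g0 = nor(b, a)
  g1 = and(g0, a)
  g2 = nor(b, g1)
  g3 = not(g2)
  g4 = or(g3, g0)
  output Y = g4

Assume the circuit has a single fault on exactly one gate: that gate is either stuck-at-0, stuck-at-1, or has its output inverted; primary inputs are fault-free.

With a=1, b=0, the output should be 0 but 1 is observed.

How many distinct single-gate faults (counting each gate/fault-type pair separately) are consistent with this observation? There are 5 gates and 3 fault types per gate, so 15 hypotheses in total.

Fault-free: g0=0, g1=0, g2=1, g3=0, g4=0 → 0. Observed 1.
  g0: stuck-at-1, inverted output ✓; others ✗
  g1: stuck-at-1, inverted output ✓; others ✗
  g2: stuck-at-0, inverted output ✓; others ✗
  g3: stuck-at-1, inverted output ✓; others ✗
  g4: stuck-at-1, inverted output ✓; others ✗
Consistent faults: {g0 stuck-at-1, g0 inverted output, g1 stuck-at-1, g1 inverted output, g2 stuck-at-0, g2 inverted output, g3 stuck-at-1, g3 inverted output, g4 stuck-at-1, g4 inverted output} — 10 in all.

10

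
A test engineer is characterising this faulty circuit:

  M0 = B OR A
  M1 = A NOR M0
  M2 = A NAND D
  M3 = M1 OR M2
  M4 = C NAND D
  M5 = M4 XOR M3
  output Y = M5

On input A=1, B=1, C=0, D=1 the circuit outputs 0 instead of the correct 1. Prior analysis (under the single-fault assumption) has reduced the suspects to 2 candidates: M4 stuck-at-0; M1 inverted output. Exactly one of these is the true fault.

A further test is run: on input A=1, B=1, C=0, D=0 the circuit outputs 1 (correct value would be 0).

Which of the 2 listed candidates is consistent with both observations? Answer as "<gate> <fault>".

M4 stuck-at-0

Evaluate each candidate on input A=1, B=1, C=0, D=0:
  M4 stuck-at-0: M0=1, M1=0, M2=1, M3=1, M4=0 [stuck-at-0], M5=1 → 1 — matches
  M1 inverted output: M0=1, M1=1 [inverted output], M2=1, M3=1, M4=1, M5=0 → 0 — eliminated
Only M4 stuck-at-0 reproduces the observed 1.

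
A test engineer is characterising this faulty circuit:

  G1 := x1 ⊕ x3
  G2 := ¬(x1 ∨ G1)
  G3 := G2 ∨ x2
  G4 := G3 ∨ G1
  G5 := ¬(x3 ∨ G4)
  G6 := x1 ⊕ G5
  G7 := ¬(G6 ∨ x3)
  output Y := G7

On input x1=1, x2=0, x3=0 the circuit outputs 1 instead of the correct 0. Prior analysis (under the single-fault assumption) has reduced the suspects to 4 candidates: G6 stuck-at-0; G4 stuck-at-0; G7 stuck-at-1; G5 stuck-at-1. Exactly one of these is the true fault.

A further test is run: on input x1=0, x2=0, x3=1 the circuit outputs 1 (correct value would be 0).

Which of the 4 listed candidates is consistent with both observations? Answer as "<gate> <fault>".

G7 stuck-at-1

Evaluate each candidate on input x1=0, x2=0, x3=1:
  G6 stuck-at-0: G1=1, G2=0, G3=0, G4=1, G5=0, G6=0 [stuck-at-0], G7=0 → 0 — eliminated
  G4 stuck-at-0: G1=1, G2=0, G3=0, G4=0 [stuck-at-0], G5=0, G6=0, G7=0 → 0 — eliminated
  G7 stuck-at-1: G1=1, G2=0, G3=0, G4=1, G5=0, G6=0, G7=1 [stuck-at-1] → 1 — matches
  G5 stuck-at-1: G1=1, G2=0, G3=0, G4=1, G5=1 [stuck-at-1], G6=1, G7=0 → 0 — eliminated
Only G7 stuck-at-1 reproduces the observed 1.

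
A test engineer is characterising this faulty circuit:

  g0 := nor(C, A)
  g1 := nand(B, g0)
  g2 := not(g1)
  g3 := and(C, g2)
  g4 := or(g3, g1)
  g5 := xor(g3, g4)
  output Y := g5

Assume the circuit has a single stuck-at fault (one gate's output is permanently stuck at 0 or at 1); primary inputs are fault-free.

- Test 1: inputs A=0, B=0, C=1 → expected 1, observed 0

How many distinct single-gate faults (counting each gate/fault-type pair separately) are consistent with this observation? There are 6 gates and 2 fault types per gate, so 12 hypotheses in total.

5

Fault-free: g0=0, g1=1, g2=0, g3=0, g4=1, g5=1 → 1. Observed 0.
  g0 stuck-at-0: output 1 ✗
  g0 stuck-at-1: output 1 ✗
  g1 stuck-at-0: output 0 ✓
  g1 stuck-at-1: output 1 ✗
  g2 stuck-at-0: output 1 ✗
  g2 stuck-at-1: output 0 ✓
  g3 stuck-at-0: output 1 ✗
  g3 stuck-at-1: output 0 ✓
  g4 stuck-at-0: output 0 ✓
  g4 stuck-at-1: output 1 ✗
  g5 stuck-at-0: output 0 ✓
  g5 stuck-at-1: output 1 ✗
Consistent faults: {g1 stuck-at-0, g2 stuck-at-1, g3 stuck-at-1, g4 stuck-at-0, g5 stuck-at-0} — 5 in all.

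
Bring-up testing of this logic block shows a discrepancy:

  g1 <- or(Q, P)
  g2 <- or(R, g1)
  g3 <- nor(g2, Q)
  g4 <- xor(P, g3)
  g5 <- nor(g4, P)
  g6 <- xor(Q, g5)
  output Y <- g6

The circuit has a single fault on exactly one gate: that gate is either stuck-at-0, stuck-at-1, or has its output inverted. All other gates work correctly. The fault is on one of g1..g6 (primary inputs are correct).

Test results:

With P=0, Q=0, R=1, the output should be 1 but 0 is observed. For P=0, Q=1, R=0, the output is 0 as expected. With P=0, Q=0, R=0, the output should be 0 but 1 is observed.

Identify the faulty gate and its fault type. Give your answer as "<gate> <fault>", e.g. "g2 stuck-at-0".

Fault-free values for test 1 (P=0, Q=0, R=1): g1=0, g2=1, g3=0, g4=0, g5=1, g6=1, giving Y=1. Observed 0.
Test 1: faults giving observed 0 are {g2 stuck-at-0, g2 inverted output, g3 stuck-at-1, g3 inverted output, g4 stuck-at-1, g4 inverted output, g5 stuck-at-0, g5 inverted output, g6 stuck-at-0, g6 inverted output}.
Test 2 (P=0, Q=1, R=0): fault-free g1=1, g2=1, g3=0, g4=0, g5=1, g6=0 → 0; observed 0. Eliminates g3 stuck-at-1, g3 inverted output, g4 stuck-at-1, g4 inverted output, g5 stuck-at-0, g5 inverted output, g6 inverted output.
Test 3 (P=0, Q=0, R=0): fault-free g1=0, g2=0, g3=1, g4=1, g5=0, g6=0 → 0; observed 1. Eliminates g2 stuck-at-0, g6 stuck-at-0.
Only g2 inverted output is consistent with every test.

g2 inverted output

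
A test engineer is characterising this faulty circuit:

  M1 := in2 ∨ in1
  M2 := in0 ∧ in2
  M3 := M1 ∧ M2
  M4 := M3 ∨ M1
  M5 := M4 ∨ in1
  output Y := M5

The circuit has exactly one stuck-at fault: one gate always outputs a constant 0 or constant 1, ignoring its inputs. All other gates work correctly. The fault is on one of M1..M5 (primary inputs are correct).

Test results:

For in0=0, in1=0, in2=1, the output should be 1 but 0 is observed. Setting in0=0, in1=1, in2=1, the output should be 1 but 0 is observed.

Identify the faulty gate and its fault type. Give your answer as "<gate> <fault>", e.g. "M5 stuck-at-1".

M5 stuck-at-0

Fault-free values for test 1 (in0=0, in1=0, in2=1): M1=1, M2=0, M3=0, M4=1, M5=1, giving Y=1. Observed 0.
Test 1: faults giving observed 0 are {M1 stuck-at-0, M4 stuck-at-0, M5 stuck-at-0}.
Test 2 (in0=0, in1=1, in2=1): fault-free M1=1, M2=0, M3=0, M4=1, M5=1 → 1; observed 0. Eliminates M1 stuck-at-0, M4 stuck-at-0.
Only M5 stuck-at-0 is consistent with every test.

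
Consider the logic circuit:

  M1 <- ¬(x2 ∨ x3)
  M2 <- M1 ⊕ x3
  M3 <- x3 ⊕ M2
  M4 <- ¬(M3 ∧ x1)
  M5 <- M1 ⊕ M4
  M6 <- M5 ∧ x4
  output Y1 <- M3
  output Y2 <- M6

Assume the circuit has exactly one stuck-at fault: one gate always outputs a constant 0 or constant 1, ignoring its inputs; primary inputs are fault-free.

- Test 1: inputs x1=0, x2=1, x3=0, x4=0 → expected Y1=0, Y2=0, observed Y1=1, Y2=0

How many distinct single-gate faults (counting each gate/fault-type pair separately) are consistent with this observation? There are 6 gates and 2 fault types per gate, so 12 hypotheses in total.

3

Fault-free: M1=0, M2=0, M3=0, M4=1, M5=1, M6=0 → Y1=0, Y2=0. Observed Y1=1, Y2=0.
  M1 stuck-at-0: output Y1=0, Y2=0 ✗
  M1 stuck-at-1: output Y1=1, Y2=0 ✓
  M2 stuck-at-0: output Y1=0, Y2=0 ✗
  M2 stuck-at-1: output Y1=1, Y2=0 ✓
  M3 stuck-at-0: output Y1=0, Y2=0 ✗
  M3 stuck-at-1: output Y1=1, Y2=0 ✓
  M4 stuck-at-0: output Y1=0, Y2=0 ✗
  M4 stuck-at-1: output Y1=0, Y2=0 ✗
  M5 stuck-at-0: output Y1=0, Y2=0 ✗
  M5 stuck-at-1: output Y1=0, Y2=0 ✗
  M6 stuck-at-0: output Y1=0, Y2=0 ✗
  M6 stuck-at-1: output Y1=0, Y2=1 ✗
Consistent faults: {M1 stuck-at-1, M2 stuck-at-1, M3 stuck-at-1} — 3 in all.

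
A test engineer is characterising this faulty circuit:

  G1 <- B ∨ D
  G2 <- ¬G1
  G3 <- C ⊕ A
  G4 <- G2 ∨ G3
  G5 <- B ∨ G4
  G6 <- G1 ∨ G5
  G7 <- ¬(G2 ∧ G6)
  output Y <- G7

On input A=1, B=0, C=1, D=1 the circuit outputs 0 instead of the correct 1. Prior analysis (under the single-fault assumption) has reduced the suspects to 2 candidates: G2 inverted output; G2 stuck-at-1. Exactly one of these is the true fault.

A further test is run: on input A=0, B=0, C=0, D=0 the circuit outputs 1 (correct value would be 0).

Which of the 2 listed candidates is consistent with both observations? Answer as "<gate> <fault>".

G2 inverted output

Evaluate each candidate on input A=0, B=0, C=0, D=0:
  G2 inverted output: G1=0, G2=0 [inverted output], G3=0, G4=0, G5=0, G6=0, G7=1 → 1 — matches
  G2 stuck-at-1: G1=0, G2=1 [stuck-at-1], G3=0, G4=1, G5=1, G6=1, G7=0 → 0 — eliminated
Only G2 inverted output reproduces the observed 1.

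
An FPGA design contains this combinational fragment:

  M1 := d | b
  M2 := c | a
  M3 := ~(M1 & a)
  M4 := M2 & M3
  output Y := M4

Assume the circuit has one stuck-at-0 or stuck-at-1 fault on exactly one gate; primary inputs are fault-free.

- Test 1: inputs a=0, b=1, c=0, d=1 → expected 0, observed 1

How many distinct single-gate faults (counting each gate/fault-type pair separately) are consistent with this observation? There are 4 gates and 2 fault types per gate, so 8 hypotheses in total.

Fault-free: M1=1, M2=0, M3=1, M4=0 → 0. Observed 1.
  M1 stuck-at-0: output 0 ✗
  M1 stuck-at-1: output 0 ✗
  M2 stuck-at-0: output 0 ✗
  M2 stuck-at-1: output 1 ✓
  M3 stuck-at-0: output 0 ✗
  M3 stuck-at-1: output 0 ✗
  M4 stuck-at-0: output 0 ✗
  M4 stuck-at-1: output 1 ✓
Consistent faults: {M2 stuck-at-1, M4 stuck-at-1} — 2 in all.

2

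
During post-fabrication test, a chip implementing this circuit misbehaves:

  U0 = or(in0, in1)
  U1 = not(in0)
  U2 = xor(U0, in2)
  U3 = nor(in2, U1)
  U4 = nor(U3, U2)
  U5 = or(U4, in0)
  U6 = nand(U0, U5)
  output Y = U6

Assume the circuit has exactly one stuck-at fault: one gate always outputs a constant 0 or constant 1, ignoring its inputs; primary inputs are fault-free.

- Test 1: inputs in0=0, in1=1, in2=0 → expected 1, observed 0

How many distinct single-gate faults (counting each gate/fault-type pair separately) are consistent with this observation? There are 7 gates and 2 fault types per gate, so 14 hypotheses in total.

4

Fault-free: U0=1, U1=1, U2=1, U3=0, U4=0, U5=0, U6=1 → 1. Observed 0.
  U0 stuck-at-0: output 1 ✗
  U0 stuck-at-1: output 1 ✗
  U1 stuck-at-0: output 1 ✗
  U1 stuck-at-1: output 1 ✗
  U2 stuck-at-0: output 0 ✓
  U2 stuck-at-1: output 1 ✗
  U3 stuck-at-0: output 1 ✗
  U3 stuck-at-1: output 1 ✗
  U4 stuck-at-0: output 1 ✗
  U4 stuck-at-1: output 0 ✓
  U5 stuck-at-0: output 1 ✗
  U5 stuck-at-1: output 0 ✓
  U6 stuck-at-0: output 0 ✓
  U6 stuck-at-1: output 1 ✗
Consistent faults: {U2 stuck-at-0, U4 stuck-at-1, U5 stuck-at-1, U6 stuck-at-0} — 4 in all.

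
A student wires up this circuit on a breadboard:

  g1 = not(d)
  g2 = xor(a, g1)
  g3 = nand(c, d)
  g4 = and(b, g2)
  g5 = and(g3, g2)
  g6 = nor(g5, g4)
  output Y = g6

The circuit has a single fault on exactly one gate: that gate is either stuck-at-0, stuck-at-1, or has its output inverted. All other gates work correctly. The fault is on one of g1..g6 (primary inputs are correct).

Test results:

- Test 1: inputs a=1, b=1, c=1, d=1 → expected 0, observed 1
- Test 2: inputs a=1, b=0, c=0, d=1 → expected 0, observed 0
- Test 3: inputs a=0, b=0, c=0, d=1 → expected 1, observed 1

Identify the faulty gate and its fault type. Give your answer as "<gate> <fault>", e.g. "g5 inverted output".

g4 stuck-at-0

Fault-free values for test 1 (a=1, b=1, c=1, d=1): g1=0, g2=1, g3=0, g4=1, g5=0, g6=0, giving Y=0. Observed 1.
Test 1: faults giving observed 1 are {g1 stuck-at-1, g1 inverted output, g2 stuck-at-0, g2 inverted output, g4 stuck-at-0, g4 inverted output, g6 stuck-at-1, g6 inverted output}.
Test 2 (a=1, b=0, c=0, d=1): fault-free g1=0, g2=1, g3=1, g4=0, g5=1, g6=0 → 0; observed 0. Eliminates g1 stuck-at-1, g1 inverted output, g2 stuck-at-0, g2 inverted output, g6 stuck-at-1, g6 inverted output.
Test 3 (a=0, b=0, c=0, d=1): fault-free g1=0, g2=0, g3=1, g4=0, g5=0, g6=1 → 1; observed 1. Eliminates g4 inverted output.
Only g4 stuck-at-0 is consistent with every test.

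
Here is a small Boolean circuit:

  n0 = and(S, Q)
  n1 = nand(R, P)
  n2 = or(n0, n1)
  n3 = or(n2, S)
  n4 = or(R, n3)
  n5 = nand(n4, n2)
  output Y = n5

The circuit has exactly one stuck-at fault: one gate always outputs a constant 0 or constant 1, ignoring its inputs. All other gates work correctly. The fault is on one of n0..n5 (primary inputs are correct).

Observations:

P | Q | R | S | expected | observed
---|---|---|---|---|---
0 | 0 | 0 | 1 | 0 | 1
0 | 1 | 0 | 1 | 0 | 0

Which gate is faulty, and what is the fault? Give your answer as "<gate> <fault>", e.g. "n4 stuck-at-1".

Fault-free values for test 1 (P=0, Q=0, R=0, S=1): n0=0, n1=1, n2=1, n3=1, n4=1, n5=0, giving Y=0. Observed 1.
Test 1: faults giving observed 1 are {n1 stuck-at-0, n2 stuck-at-0, n3 stuck-at-0, n4 stuck-at-0, n5 stuck-at-1}.
Test 2 (P=0, Q=1, R=0, S=1): fault-free n0=1, n1=1, n2=1, n3=1, n4=1, n5=0 → 0; observed 0. Eliminates n2 stuck-at-0, n3 stuck-at-0, n4 stuck-at-0, n5 stuck-at-1.
Only n1 stuck-at-0 is consistent with every test.

n1 stuck-at-0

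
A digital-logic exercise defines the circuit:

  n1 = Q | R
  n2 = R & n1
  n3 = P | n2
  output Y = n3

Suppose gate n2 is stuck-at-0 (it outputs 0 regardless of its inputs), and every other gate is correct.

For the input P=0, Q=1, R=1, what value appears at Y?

0

Propagate with n2 forced: n1=1, n2=0 [stuck-at-0], n3=0.
So Y = 0. (Without the fault it would be 1.)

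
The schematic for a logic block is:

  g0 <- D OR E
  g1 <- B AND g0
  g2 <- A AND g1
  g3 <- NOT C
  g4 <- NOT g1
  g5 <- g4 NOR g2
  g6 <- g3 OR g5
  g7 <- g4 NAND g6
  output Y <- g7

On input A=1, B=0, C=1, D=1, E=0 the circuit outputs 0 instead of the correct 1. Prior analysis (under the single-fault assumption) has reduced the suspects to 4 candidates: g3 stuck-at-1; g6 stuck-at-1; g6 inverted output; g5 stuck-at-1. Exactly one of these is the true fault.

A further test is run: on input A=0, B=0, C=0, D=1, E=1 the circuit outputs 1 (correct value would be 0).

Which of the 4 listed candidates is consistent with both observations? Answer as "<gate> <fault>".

Evaluate each candidate on input A=0, B=0, C=0, D=1, E=1:
  g3 stuck-at-1: g0=1, g1=0, g2=0, g3=1 [stuck-at-1], g4=1, g5=0, g6=1, g7=0 → 0 — eliminated
  g6 stuck-at-1: g0=1, g1=0, g2=0, g3=1, g4=1, g5=0, g6=1 [stuck-at-1], g7=0 → 0 — eliminated
  g6 inverted output: g0=1, g1=0, g2=0, g3=1, g4=1, g5=0, g6=0 [inverted output], g7=1 → 1 — matches
  g5 stuck-at-1: g0=1, g1=0, g2=0, g3=1, g4=1, g5=1 [stuck-at-1], g6=1, g7=0 → 0 — eliminated
Only g6 inverted output reproduces the observed 1.

g6 inverted output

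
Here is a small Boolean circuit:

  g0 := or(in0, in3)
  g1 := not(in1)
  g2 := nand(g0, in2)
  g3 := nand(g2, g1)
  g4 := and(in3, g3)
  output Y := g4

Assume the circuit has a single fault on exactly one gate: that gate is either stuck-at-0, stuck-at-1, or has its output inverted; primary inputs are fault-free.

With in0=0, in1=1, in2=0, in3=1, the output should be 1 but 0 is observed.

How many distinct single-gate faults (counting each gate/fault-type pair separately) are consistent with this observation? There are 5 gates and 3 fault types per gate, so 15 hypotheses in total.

6

Fault-free: g0=1, g1=0, g2=1, g3=1, g4=1 → 1. Observed 0.
  g0: none of the 3 fault types match ✗
  g1: stuck-at-1, inverted output ✓; others ✗
  g2: none of the 3 fault types match ✗
  g3: stuck-at-0, inverted output ✓; others ✗
  g4: stuck-at-0, inverted output ✓; others ✗
Consistent faults: {g1 stuck-at-1, g1 inverted output, g3 stuck-at-0, g3 inverted output, g4 stuck-at-0, g4 inverted output} — 6 in all.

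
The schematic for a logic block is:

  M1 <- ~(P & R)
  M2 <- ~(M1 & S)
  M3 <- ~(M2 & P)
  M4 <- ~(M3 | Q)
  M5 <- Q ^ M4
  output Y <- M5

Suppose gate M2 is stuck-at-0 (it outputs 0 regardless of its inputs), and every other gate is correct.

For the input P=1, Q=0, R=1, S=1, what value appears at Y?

Propagate with M2 forced: M1=0, M2=0 [stuck-at-0], M3=1, M4=0, M5=0.
So Y = 0. (Without the fault it would be 1.)

0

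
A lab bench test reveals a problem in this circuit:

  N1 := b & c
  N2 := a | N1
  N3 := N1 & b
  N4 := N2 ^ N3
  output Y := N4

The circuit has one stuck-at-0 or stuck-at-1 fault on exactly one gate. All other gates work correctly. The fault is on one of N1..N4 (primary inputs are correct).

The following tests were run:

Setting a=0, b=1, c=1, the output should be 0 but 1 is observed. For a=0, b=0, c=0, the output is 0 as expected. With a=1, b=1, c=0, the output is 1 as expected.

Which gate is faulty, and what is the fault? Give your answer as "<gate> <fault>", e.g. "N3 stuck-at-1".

Fault-free values for test 1 (a=0, b=1, c=1): N1=1, N2=1, N3=1, N4=0, giving Y=0. Observed 1.
Test 1: faults giving observed 1 are {N2 stuck-at-0, N3 stuck-at-0, N4 stuck-at-1}.
Test 2 (a=0, b=0, c=0): fault-free N1=0, N2=0, N3=0, N4=0 → 0; observed 0. Eliminates N4 stuck-at-1.
Test 3 (a=1, b=1, c=0): fault-free N1=0, N2=1, N3=0, N4=1 → 1; observed 1. Eliminates N2 stuck-at-0.
Only N3 stuck-at-0 is consistent with every test.

N3 stuck-at-0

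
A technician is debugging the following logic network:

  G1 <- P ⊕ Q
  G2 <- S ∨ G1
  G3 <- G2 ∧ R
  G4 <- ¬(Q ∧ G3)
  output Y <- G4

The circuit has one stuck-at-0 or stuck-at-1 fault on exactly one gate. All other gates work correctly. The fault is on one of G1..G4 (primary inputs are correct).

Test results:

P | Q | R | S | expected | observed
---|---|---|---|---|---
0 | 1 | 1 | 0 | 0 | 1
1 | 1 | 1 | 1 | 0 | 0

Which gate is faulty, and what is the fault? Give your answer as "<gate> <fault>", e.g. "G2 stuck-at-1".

G1 stuck-at-0

Fault-free values for test 1 (P=0, Q=1, R=1, S=0): G1=1, G2=1, G3=1, G4=0, giving Y=0. Observed 1.
Test 1: faults giving observed 1 are {G1 stuck-at-0, G2 stuck-at-0, G3 stuck-at-0, G4 stuck-at-1}.
Test 2 (P=1, Q=1, R=1, S=1): fault-free G1=0, G2=1, G3=1, G4=0 → 0; observed 0. Eliminates G2 stuck-at-0, G3 stuck-at-0, G4 stuck-at-1.
Only G1 stuck-at-0 is consistent with every test.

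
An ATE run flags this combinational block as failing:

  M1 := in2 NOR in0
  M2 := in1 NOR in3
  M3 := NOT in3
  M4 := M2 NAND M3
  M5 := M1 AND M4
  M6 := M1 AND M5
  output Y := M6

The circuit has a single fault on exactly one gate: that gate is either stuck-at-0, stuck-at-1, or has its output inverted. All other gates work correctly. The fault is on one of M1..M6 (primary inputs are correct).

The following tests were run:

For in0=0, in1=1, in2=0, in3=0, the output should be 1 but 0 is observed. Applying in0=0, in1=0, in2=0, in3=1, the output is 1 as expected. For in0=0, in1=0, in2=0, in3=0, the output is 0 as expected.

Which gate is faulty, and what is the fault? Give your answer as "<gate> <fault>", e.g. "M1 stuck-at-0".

Fault-free values for test 1 (in0=0, in1=1, in2=0, in3=0): M1=1, M2=0, M3=1, M4=1, M5=1, M6=1, giving Y=1. Observed 0.
Test 1: faults giving observed 0 are {M1 stuck-at-0, M1 inverted output, M2 stuck-at-1, M2 inverted output, M4 stuck-at-0, M4 inverted output, M5 stuck-at-0, M5 inverted output, M6 stuck-at-0, M6 inverted output}.
Test 2 (in0=0, in1=0, in2=0, in3=1): fault-free M1=1, M2=0, M3=0, M4=1, M5=1, M6=1 → 1; observed 1. Eliminates M1 stuck-at-0, M1 inverted output, M4 stuck-at-0, M4 inverted output, M5 stuck-at-0, M5 inverted output, M6 stuck-at-0, M6 inverted output.
Test 3 (in0=0, in1=0, in2=0, in3=0): fault-free M1=1, M2=1, M3=1, M4=0, M5=0, M6=0 → 0; observed 0. Eliminates M2 inverted output.
Only M2 stuck-at-1 is consistent with every test.

M2 stuck-at-1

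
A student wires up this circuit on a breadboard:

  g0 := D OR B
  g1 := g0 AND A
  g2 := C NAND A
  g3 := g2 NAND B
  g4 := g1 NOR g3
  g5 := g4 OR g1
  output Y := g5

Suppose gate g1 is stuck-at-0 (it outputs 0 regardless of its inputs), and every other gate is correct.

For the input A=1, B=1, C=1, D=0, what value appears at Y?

0

Propagate with g1 forced: g0=1, g1=0 [stuck-at-0], g2=0, g3=1, g4=0, g5=0.
So Y = 0. (Without the fault it would be 1.)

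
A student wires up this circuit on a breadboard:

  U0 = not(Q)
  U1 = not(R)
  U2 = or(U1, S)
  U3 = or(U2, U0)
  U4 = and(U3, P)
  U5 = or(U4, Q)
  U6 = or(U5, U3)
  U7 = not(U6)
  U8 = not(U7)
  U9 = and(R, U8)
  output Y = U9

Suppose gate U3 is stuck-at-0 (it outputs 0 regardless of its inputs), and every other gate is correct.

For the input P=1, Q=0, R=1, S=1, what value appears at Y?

Propagate with U3 forced: U0=1, U1=0, U2=1, U3=0 [stuck-at-0], U4=0, U5=0, U6=0, U7=1, U8=0, U9=0.
So Y = 0. (Without the fault it would be 1.)

0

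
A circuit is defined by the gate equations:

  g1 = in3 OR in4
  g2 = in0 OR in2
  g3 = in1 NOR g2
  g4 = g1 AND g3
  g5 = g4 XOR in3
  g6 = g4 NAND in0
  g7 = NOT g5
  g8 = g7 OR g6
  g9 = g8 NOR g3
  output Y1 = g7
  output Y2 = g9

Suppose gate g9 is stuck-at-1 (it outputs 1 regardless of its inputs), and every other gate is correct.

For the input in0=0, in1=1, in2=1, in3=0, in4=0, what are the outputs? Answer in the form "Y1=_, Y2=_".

Propagate with g9 forced: g1=0, g2=1, g3=0, g4=0, g5=0, g6=1, g7=1, g8=1, g9=1 [stuck-at-1].
So the outputs are Y1=1, Y2=1. (Without the fault they would be Y1=1, Y2=0.)

Y1=1, Y2=1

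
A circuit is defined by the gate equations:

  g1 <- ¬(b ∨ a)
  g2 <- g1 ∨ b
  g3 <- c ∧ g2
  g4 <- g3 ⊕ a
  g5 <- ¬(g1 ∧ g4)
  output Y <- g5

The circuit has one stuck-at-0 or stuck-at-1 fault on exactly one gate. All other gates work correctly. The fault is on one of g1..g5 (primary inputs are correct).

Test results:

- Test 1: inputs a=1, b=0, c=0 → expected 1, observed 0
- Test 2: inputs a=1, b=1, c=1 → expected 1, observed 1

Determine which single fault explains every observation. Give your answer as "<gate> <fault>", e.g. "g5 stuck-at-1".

Fault-free values for test 1 (a=1, b=0, c=0): g1=0, g2=0, g3=0, g4=1, g5=1, giving Y=1. Observed 0.
Test 1: faults giving observed 0 are {g1 stuck-at-1, g5 stuck-at-0}.
Test 2 (a=1, b=1, c=1): fault-free g1=0, g2=1, g3=1, g4=0, g5=1 → 1; observed 1. Eliminates g5 stuck-at-0.
Only g1 stuck-at-1 is consistent with every test.

g1 stuck-at-1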